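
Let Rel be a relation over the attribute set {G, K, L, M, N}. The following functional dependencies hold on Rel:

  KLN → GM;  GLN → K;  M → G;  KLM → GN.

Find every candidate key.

(G, L, N), (K, L, M), (K, L, N), (L, M, N)

Attribute L never appears on the right-hand side of any dependency, so L must belong to every candidate key.
{L}⁺ = {L}, which is not all of the schema, so we must add further attributes.
{G, L, N}⁺: GLN→K adds K; KLN→GM adds M → {G, K, L, M, N}.
{K, L, M}⁺: M→G adds G; KLM→GN adds N → {G, K, L, M, N}.
{K, L, N}⁺: KLN→GM adds G, M → {G, K, L, M, N}.
{L, M, N}⁺: M→G adds G; GLN→K adds K → {G, K, L, M, N}.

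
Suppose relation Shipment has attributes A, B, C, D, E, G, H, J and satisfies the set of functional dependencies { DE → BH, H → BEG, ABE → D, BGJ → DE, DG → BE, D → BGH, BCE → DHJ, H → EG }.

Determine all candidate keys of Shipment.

{A, C, D}⁺: D→BGH adds B, G, H; H→EG adds E; BCE→DHJ adds J → {A, B, C, D, E, G, H, J}.
{A, C, H}⁺: H→BEG adds B, E, G; ABE→D adds D; BCE→DHJ adds J → {A, B, C, D, E, G, H, J}.
{A, B, C, E}⁺: ABE→D adds D; D→BGH adds G, H; BCE→DHJ adds J → {A, B, C, D, E, G, H, J}.
{A, B, C, G, J}⁺: BGJ→DE adds D, E; D→BGH adds H → {A, B, C, D, E, G, H, J}.
Any other superkey contains one of these as a subset, so there are no further candidate keys.

{A, C, D}, {A, C, H}, {A, B, C, E}, {A, B, C, G, J}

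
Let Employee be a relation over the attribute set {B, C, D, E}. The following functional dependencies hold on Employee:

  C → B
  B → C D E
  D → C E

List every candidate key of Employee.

{B}, {C}, {D}

{B}⁺: B→CDE adds C, D, E → {B, C, D, E}.
{C}⁺: C→B adds B; B→CDE adds D, E → {B, C, D, E}.
{D}⁺: D→CE adds C, E; C→B adds B → {B, C, D, E}.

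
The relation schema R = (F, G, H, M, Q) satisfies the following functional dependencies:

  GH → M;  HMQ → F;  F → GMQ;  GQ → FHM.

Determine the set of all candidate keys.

{F}, {G, Q}, {H, M, Q}

{F}⁺: F→GMQ adds G, M, Q; GQ→FHM adds H → {F, G, H, M, Q}.
{G, Q}⁺: GQ→FHM adds F, H, M → {F, G, H, M, Q}. Minimal: {Q}⁺ = {Q}; {G}⁺ = {G} — none reach the full schema.
{H, M, Q}⁺: HMQ→F adds F; F→GMQ adds G → {F, G, H, M, Q}. Minimal: {M, Q}⁺ = {M, Q}; {H, Q}⁺ = {H, Q}; {H, M}⁺ = {H, M} — none reach the full schema.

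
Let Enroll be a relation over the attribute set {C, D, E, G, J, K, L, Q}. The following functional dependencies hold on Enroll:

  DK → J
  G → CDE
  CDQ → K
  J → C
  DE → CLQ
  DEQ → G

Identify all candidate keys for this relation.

{G}; {D, E}

{G}⁺: G→CDE adds C, D, E; DE→CLQ adds L, Q; CDQ→K adds K; DK→J adds J → {C, D, E, G, J, K, L, Q}.
{D, E}⁺: DE→CLQ adds C, L, Q; DEQ→G adds G; CDQ→K adds K; DK→J adds J → {C, D, E, G, J, K, L, Q}.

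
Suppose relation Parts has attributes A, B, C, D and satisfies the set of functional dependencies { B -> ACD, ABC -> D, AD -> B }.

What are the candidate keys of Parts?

{B}⁺: B→ACD adds A, C, D → {A, B, C, D}.
{A, D}⁺: AD→B adds B; B→ACD adds C → {A, B, C, D}. Minimal: {D}⁺ = {D}; {A}⁺ = {A} — none reach the full schema.
Any other superkey contains one of these as a subset, so there are no further candidate keys.

B, AD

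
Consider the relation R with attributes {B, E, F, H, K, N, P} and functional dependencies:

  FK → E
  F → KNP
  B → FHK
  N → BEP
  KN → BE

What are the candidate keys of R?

{B}⁺: B→FHK adds F, H, K; FK→E adds E; F→KNP adds N, P → {B, E, F, H, K, N, P}.
{F}⁺: F→KNP adds K, N, P; N→BEP adds B, E; B→FHK adds H → {B, E, F, H, K, N, P}.
{N}⁺: N→BEP adds B, E, P; B→FHK adds F, H, K → {B, E, F, H, K, N, P}.
Any other superkey contains one of these as a subset, so there are no further candidate keys.

{B}, {F}, {N}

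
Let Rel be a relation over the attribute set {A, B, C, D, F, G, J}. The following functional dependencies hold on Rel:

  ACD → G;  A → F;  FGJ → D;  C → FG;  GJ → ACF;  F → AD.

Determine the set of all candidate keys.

BCJ, BGJ

{B, C, J}⁺: C→FG adds F, G; GJ→ACF adds A; F→AD adds D → {A, B, C, D, F, G, J}. Minimal: {C, J}⁺ = {A, C, D, F, G, J}; {B, J}⁺ = {B, J}; {B, C}⁺ = {A, B, C, D, F, G} — none reach the full schema.
{B, G, J}⁺: GJ→ACF adds A, C, F; F→AD adds D → {A, B, C, D, F, G, J}. Minimal: {G, J}⁺ = {A, C, D, F, G, J}; {B, J}⁺ = {B, J}; {B, G}⁺ = {B, G} — none reach the full schema.
Any other superkey contains one of these as a subset, so there are no further candidate keys.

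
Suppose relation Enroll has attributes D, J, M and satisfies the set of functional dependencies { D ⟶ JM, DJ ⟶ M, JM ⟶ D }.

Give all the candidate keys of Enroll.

{D}, {J, M}

{D}⁺: D→JM adds J, M → {D, J, M}.
{J, M}⁺: JM→D adds D → {D, J, M}. Minimal: {M}⁺ = {M}; {J}⁺ = {J} — none reach the full schema.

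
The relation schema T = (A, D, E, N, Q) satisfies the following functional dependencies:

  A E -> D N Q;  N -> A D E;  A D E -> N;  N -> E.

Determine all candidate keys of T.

{N}⁺: N→ADE adds A, D, E; AE→DNQ adds Q → {A, D, E, N, Q}.
{A, E}⁺: AE→DNQ adds D, N, Q → {A, D, E, N, Q}. Minimal: {E}⁺ = {E}; {A}⁺ = {A} — none reach the full schema.
Any other superkey contains one of these as a subset, so there are no further candidate keys.

N, AE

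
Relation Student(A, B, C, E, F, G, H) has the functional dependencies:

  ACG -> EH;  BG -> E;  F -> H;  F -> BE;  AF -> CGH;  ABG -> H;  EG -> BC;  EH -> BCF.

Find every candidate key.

(A, F), (A, B, G), (A, C, G), (A, E, G), (A, E, H)

Attribute A never appears on the right-hand side of any dependency, so A must belong to every candidate key.
{A}⁺ = {A}, which is not all of the schema, so we must add further attributes.
{A, F}⁺: F→H adds H; F→BE adds B, E; AF→CGH adds C, G → {A, B, C, E, F, G, H}.
{A, B, G}⁺: BG→E adds E; ABG→H adds H; EG→BC adds C; EH→BCF adds F → {A, B, C, E, F, G, H}.
{A, C, G}⁺: ACG→EH adds E, H; EG→BC adds B; EH→BCF adds F → {A, B, C, E, F, G, H}.
{A, E, G}⁺: EG→BC adds B, C; ACG→EH adds H; EH→BCF adds F → {A, B, C, E, F, G, H}.
{A, E, H}⁺: EH→BCF adds B, C, F; AF→CGH adds G → {A, B, C, E, F, G, H}.
Any other superkey contains one of these as a subset, so there are no further candidate keys.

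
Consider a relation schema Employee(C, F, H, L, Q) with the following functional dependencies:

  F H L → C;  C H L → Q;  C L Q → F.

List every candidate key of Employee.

{C, H, L}; {F, H, L}

Attributes H, L never appear on any right-hand side, so every candidate key must contain {H, L}.
{H, L}⁺ = {H, L}, which is not all of the schema, so we must add further attributes.
{C, H, L}⁺: CHL→Q adds Q; CLQ→F adds F → {C, F, H, L, Q}. Minimal: {H, L}⁺ = {H, L}; {C, L}⁺ = {C, L}; {C, H}⁺ = {C, H} — none reach the full schema.
{F, H, L}⁺: FHL→C adds C; CHL→Q adds Q → {C, F, H, L, Q}. Minimal: {H, L}⁺ = {H, L}; {F, L}⁺ = {F, L}; {F, H}⁺ = {F, H} — none reach the full schema.
Any other superkey contains one of these as a subset, so there are no further candidate keys.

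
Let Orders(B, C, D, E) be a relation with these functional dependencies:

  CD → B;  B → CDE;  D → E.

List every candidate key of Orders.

{B}, {C, D}

{B}⁺: B→CDE adds C, D, E → {B, C, D, E}.
{C, D}⁺: CD→B adds B; B→CDE adds E → {B, C, D, E}. Minimal: {D}⁺ = {D, E}; {C}⁺ = {C} — none reach the full schema.
Any other superkey contains one of these as a subset, so there are no further candidate keys.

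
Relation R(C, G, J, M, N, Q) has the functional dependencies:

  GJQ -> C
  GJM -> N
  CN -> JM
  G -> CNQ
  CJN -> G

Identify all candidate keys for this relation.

(G); (C, N)

{G}⁺: G→CNQ adds C, N, Q; CN→JM adds J, M → {C, G, J, M, N, Q}.
{C, N}⁺: CN→JM adds J, M; CJN→G adds G; G→CNQ adds Q → {C, G, J, M, N, Q}.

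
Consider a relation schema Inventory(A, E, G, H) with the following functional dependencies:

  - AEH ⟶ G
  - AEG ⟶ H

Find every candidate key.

Attributes A, E never appear on any right-hand side, so every candidate key must contain {A, E}.
{A, E}⁺ = {A, E}, which is not all of the schema, so we must add further attributes.
{A, E, G}⁺: AEG→H adds H → {A, E, G, H}. Minimal: {E, G}⁺ = {E, G}; {A, G}⁺ = {A, G}; {A, E}⁺ = {A, E} — none reach the full schema.
{A, E, H}⁺: AEH→G adds G → {A, E, G, H}. Minimal: {E, H}⁺ = {E, H}; {A, H}⁺ = {A, H}; {A, E}⁺ = {A, E} — none reach the full schema.
Any other superkey contains one of these as a subset, so there are no further candidate keys.

AEG, AEH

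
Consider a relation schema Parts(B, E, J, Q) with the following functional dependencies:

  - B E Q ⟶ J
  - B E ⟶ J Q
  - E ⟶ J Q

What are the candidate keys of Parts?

{B, E}

Attributes B, E never appear on any right-hand side, so every candidate key must contain {B, E}.
{B, E}⁺ = {B, E, J, Q}, which is all of the schema, so {B, E} is the only candidate key.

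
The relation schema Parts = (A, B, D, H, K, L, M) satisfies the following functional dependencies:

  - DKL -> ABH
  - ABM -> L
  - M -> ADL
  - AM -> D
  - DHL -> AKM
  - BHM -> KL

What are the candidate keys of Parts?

HM, KM, DHL, DKL

{H, M}⁺: M→ADL adds A, D, L; DHL→AKM adds K; DKL→ABH adds B → {A, B, D, H, K, L, M}. Minimal: {M}⁺ = {A, D, L, M}; {H}⁺ = {H} — none reach the full schema.
{K, M}⁺: M→ADL adds A, D, L; DKL→ABH adds B, H → {A, B, D, H, K, L, M}. Minimal: {M}⁺ = {A, D, L, M}; {K}⁺ = {K} — none reach the full schema.
{D, H, L}⁺: DHL→AKM adds A, K, M; DKL→ABH adds B → {A, B, D, H, K, L, M}. Minimal: {H, L}⁺ = {H, L}; {D, L}⁺ = {D, L}; {D, H}⁺ = {D, H} — none reach the full schema.
{D, K, L}⁺: DKL→ABH adds A, B, H; DHL→AKM adds M → {A, B, D, H, K, L, M}. Minimal: {K, L}⁺ = {K, L}; {D, L}⁺ = {D, L}; {D, K}⁺ = {D, K} — none reach the full schema.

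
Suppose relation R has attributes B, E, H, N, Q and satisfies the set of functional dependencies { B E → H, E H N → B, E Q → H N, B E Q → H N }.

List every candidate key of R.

{E, Q}

Attributes E, Q never appear on any right-hand side, so every candidate key must contain {E, Q}.
{E, Q}⁺ = {B, E, H, N, Q}, which is all of the schema, so {E, Q} is the only candidate key.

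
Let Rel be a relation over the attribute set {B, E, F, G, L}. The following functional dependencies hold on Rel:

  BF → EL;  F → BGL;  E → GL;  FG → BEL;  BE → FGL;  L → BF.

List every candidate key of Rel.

{E}⁺: E→GL adds G, L; L→BF adds B, F → {B, E, F, G, L}.
{F}⁺: F→BGL adds B, G, L; FG→BEL adds E → {B, E, F, G, L}.
{L}⁺: L→BF adds B, F; BF→EL adds E; F→BGL adds G → {B, E, F, G, L}.

E, F, L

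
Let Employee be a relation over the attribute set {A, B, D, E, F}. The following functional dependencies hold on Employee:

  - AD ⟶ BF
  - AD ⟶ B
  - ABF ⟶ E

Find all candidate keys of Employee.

AD

Attributes A, D never appear on any right-hand side, so every candidate key must contain {A, D}.
{A, D}⁺ = {A, B, D, E, F}, which is all of the schema, so {A, D} is the only candidate key.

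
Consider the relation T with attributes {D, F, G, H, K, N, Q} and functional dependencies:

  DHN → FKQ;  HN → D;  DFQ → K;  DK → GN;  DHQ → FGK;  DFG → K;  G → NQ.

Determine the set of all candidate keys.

(G, H); (H, N); (D, H, K); (D, H, Q)

Attribute H never appears on the right-hand side of any dependency, so H must belong to every candidate key.
{H}⁺ = {H}, which is not all of the schema, so we must add further attributes.
{G, H}⁺: G→NQ adds N, Q; HN→D adds D; DHQ→FGK adds F, K → {D, F, G, H, K, N, Q}. Minimal: {H}⁺ = {H}; {G}⁺ = {G, N, Q} — none reach the full schema.
{H, N}⁺: HN→D adds D; DHN→FKQ adds F, K, Q; DK→GN adds G → {D, F, G, H, K, N, Q}. Minimal: {N}⁺ = {N}; {H}⁺ = {H} — none reach the full schema.
{D, H, K}⁺: DK→GN adds G, N; G→NQ adds Q; DHN→FKQ adds F → {D, F, G, H, K, N, Q}. Minimal: {H, K}⁺ = {H, K}; {D, K}⁺ = {D, G, K, N, Q}; {D, H}⁺ = {D, H} — none reach the full schema.
{D, H, Q}⁺: DHQ→FGK adds F, G, K; G→NQ adds N → {D, F, G, H, K, N, Q}. Minimal: {H, Q}⁺ = {H, Q}; {D, Q}⁺ = {D, Q}; {D, H}⁺ = {D, H} — none reach the full schema.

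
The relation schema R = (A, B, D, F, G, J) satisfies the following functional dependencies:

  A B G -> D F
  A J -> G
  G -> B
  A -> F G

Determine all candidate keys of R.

{A, J}

Attributes A, J never appear on any right-hand side, so every candidate key must contain {A, J}.
{A, J}⁺ = {A, B, D, F, G, J}, which is all of the schema, so {A, J} is the only candidate key.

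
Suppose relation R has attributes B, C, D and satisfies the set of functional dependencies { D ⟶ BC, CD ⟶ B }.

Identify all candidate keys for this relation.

D

Attribute D never appears on the right-hand side of any dependency, so D must belong to every candidate key.
{D}⁺ = {B, C, D}, which is all of the schema, so {D} is the only candidate key.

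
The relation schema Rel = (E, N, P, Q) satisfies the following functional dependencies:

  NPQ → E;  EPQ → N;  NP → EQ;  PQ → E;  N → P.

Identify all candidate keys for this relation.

N, PQ

{N}⁺: N→P adds P; NP→EQ adds E, Q → {E, N, P, Q}.
{P, Q}⁺: PQ→E adds E; EPQ→N adds N → {E, N, P, Q}.
Any other superkey contains one of these as a subset, so there are no further candidate keys.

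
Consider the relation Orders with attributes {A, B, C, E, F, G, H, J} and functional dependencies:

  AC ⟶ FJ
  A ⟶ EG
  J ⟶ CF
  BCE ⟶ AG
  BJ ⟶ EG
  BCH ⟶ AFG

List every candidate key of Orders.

(B, C, H), (B, H, J)

Attributes B, H never appear on any right-hand side, so every candidate key must contain {B, H}.
{B, H}⁺ = {B, H}, which is not all of the schema, so we must add further attributes.
{B, C, H}⁺: BCH→AFG adds A, F, G; AC→FJ adds J; A→EG adds E → {A, B, C, E, F, G, H, J}. Minimal: {C, H}⁺ = {C, H}; {B, H}⁺ = {B, H}; {B, C}⁺ = {B, C} — none reach the full schema.
{B, H, J}⁺: J→CF adds C, F; BJ→EG adds E, G; BCH→AFG adds A → {A, B, C, E, F, G, H, J}. Minimal: {H, J}⁺ = {C, F, H, J}; {B, J}⁺ = {A, B, C, E, F, G, J}; {B, H}⁺ = {B, H} — none reach the full schema.
Any other superkey contains one of these as a subset, so there are no further candidate keys.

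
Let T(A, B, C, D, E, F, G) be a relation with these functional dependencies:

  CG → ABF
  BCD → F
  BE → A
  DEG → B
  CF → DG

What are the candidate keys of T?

Attributes C, E never appear on any right-hand side, so every candidate key must contain {C, E}.
{C, E}⁺ = {C, E}, which is not all of the schema, so we must add further attributes.
{C, E, F}⁺: CF→DG adds D, G; CG→ABF adds A, B → {A, B, C, D, E, F, G}. Minimal: {E, F}⁺ = {E, F}; {C, F}⁺ = {A, B, C, D, F, G}; {C, E}⁺ = {C, E} — none reach the full schema.
{C, E, G}⁺: CG→ABF adds A, B, F; CF→DG adds D → {A, B, C, D, E, F, G}. Minimal: {E, G}⁺ = {E, G}; {C, G}⁺ = {A, B, C, D, F, G}; {C, E}⁺ = {C, E} — none reach the full schema.
{B, C, D, E}⁺: BCD→F adds F; BE→A adds A; CF→DG adds G → {A, B, C, D, E, F, G}. Minimal: {C, D, E}⁺ = {C, D, E}; {B, D, E}⁺ = {A, B, D, E}; {B, C, E}⁺ = {A, B, C, E}; … — none reach the full schema.
Any other superkey contains one of these as a subset, so there are no further candidate keys.

{C, E, F}; {C, E, G}; {B, C, D, E}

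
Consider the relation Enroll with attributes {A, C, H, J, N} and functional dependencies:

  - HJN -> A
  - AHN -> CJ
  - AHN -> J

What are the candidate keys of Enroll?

Attributes H, N never appear on any right-hand side, so every candidate key must contain {H, N}.
{H, N}⁺ = {H, N}, which is not all of the schema, so we must add further attributes.
{A, H, N}⁺: AHN→CJ adds C, J → {A, C, H, J, N}. Minimal: {H, N}⁺ = {H, N}; {A, N}⁺ = {A, N}; {A, H}⁺ = {A, H} — none reach the full schema.
{H, J, N}⁺: HJN→A adds A; AHN→CJ adds C → {A, C, H, J, N}. Minimal: {J, N}⁺ = {J, N}; {H, N}⁺ = {H, N}; {H, J}⁺ = {H, J} — none reach the full schema.

{A, H, N}; {H, J, N}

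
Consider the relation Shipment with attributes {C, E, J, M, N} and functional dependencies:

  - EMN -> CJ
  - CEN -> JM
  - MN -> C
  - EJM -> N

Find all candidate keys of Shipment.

CEN, EJM, EMN

{C, E, N}⁺: CEN→JM adds J, M → {C, E, J, M, N}. Minimal: {E, N}⁺ = {E, N}; {C, N}⁺ = {C, N}; {C, E}⁺ = {C, E} — none reach the full schema.
{E, J, M}⁺: EJM→N adds N; EMN→CJ adds C → {C, E, J, M, N}. Minimal: {J, M}⁺ = {J, M}; {E, M}⁺ = {E, M}; {E, J}⁺ = {E, J} — none reach the full schema.
{E, M, N}⁺: EMN→CJ adds C, J → {C, E, J, M, N}. Minimal: {M, N}⁺ = {C, M, N}; {E, N}⁺ = {E, N}; {E, M}⁺ = {E, M} — none reach the full schema.
Any other superkey contains one of these as a subset, so there are no further candidate keys.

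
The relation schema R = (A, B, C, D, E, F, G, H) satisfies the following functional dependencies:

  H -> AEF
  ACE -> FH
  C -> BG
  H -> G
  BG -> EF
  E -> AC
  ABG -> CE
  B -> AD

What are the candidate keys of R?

{C}⁺: C→BG adds B, G; BG→EF adds E, F; E→AC adds A; B→AD adds D; ACE→FH adds H → {A, B, C, D, E, F, G, H}.
{E}⁺: E→AC adds A, C; ACE→FH adds F, H; C→BG adds B, G; B→AD adds D → {A, B, C, D, E, F, G, H}.
{H}⁺: H→AEF adds A, E, F; H→G adds G; E→AC adds C; C→BG adds B; B→AD adds D → {A, B, C, D, E, F, G, H}.
{B, G}⁺: BG→EF adds E, F; E→AC adds A, C; B→AD adds D; ACE→FH adds H → {A, B, C, D, E, F, G, H}. Minimal: {G}⁺ = {G}; {B}⁺ = {A, B, D} — none reach the full schema.

(C); (E); (H); (B, G)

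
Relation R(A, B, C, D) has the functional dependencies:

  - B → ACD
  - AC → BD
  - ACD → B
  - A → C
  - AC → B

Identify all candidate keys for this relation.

(A), (B)

{A}⁺: A→C adds C; AC→B adds B; B→ACD adds D → {A, B, C, D}.
{B}⁺: B→ACD adds A, C, D → {A, B, C, D}.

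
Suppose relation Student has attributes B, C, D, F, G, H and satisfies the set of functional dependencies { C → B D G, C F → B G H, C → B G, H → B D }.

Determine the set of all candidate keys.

{C, F}

Attributes C, F never appear on any right-hand side, so every candidate key must contain {C, F}.
{C, F}⁺ = {B, C, D, F, G, H}, which is all of the schema, so {C, F} is the only candidate key.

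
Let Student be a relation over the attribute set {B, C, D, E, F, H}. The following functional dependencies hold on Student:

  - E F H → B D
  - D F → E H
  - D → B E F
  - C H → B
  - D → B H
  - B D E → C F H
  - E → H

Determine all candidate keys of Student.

(D), (E, F)

{D}⁺: D→BEF adds B, E, F; D→BH adds H; BDE→CFH adds C → {B, C, D, E, F, H}.
{E, F}⁺: E→H adds H; EFH→BD adds B, D; BDE→CFH adds C → {B, C, D, E, F, H}. Minimal: {F}⁺ = {F}; {E}⁺ = {E, H} — none reach the full schema.
Any other superkey contains one of these as a subset, so there are no further candidate keys.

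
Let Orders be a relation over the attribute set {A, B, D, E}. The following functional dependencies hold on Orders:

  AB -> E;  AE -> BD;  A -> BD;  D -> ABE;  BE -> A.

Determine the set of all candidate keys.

{A}⁺: A→BD adds B, D; D→ABE adds E → {A, B, D, E}.
{D}⁺: D→ABE adds A, B, E → {A, B, D, E}.
{B, E}⁺: BE→A adds A; AE→BD adds D → {A, B, D, E}. Minimal: {E}⁺ = {E}; {B}⁺ = {B} — none reach the full schema.

A, D, BE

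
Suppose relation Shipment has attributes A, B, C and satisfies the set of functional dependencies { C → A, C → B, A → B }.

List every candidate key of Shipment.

Attribute C never appears on the right-hand side of any dependency, so C must belong to every candidate key.
{C}⁺ = {A, B, C}, which is all of the schema, so {C} is the only candidate key.

{C}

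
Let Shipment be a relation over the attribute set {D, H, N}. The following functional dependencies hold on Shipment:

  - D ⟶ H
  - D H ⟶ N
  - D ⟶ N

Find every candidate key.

(D)

Attribute D never appears on the right-hand side of any dependency, so D must belong to every candidate key.
{D}⁺ = {D, H, N}, which is all of the schema, so {D} is the only candidate key.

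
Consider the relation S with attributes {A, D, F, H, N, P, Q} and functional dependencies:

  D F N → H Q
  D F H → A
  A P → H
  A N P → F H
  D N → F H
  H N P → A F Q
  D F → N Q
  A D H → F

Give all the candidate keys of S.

Attributes D, P never appear on any right-hand side, so every candidate key must contain {D, P}.
{D, P}⁺ = {D, P}, which is not all of the schema, so we must add further attributes.
{A, D, P}⁺: AP→H adds H; ADH→F adds F; DF→NQ adds N, Q → {A, D, F, H, N, P, Q}.
{D, F, P}⁺: DF→NQ adds N, Q; DFN→HQ adds H; DFH→A adds A → {A, D, F, H, N, P, Q}.
{D, N, P}⁺: DN→FH adds F, H; HNP→AFQ adds A, Q → {A, D, F, H, N, P, Q}.

{A, D, P}; {D, F, P}; {D, N, P}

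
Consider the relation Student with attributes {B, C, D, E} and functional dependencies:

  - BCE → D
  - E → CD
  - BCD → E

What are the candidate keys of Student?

{B, E}, {B, C, D}

Attribute B never appears on the right-hand side of any dependency, so B must belong to every candidate key.
{B}⁺ = {B}, which is not all of the schema, so we must add further attributes.
{B, E}⁺: E→CD adds C, D → {B, C, D, E}. Minimal: {E}⁺ = {C, D, E}; {B}⁺ = {B} — none reach the full schema.
{B, C, D}⁺: BCD→E adds E → {B, C, D, E}. Minimal: {C, D}⁺ = {C, D}; {B, D}⁺ = {B, D}; {B, C}⁺ = {B, C} — none reach the full schema.
Any other superkey contains one of these as a subset, so there are no further candidate keys.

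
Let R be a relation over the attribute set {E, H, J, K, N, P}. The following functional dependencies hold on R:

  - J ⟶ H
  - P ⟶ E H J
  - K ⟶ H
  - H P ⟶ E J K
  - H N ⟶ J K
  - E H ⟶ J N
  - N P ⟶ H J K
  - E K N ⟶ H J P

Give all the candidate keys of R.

(P), (E, H), (E, J), (E, K)

{P}⁺: P→EHJ adds E, H, J; HP→EJK adds K; EH→JN adds N → {E, H, J, K, N, P}.
{E, H}⁺: EH→JN adds J, N; HN→JK adds K; EKN→HJP adds P → {E, H, J, K, N, P}. Minimal: {H}⁺ = {H}; {E}⁺ = {E} — none reach the full schema.
{E, J}⁺: J→H adds H; EH→JN adds N; HN→JK adds K; EKN→HJP adds P → {E, H, J, K, N, P}. Minimal: {J}⁺ = {H, J}; {E}⁺ = {E} — none reach the full schema.
{E, K}⁺: K→H adds H; EH→JN adds J, N; EKN→HJP adds P → {E, H, J, K, N, P}. Minimal: {K}⁺ = {H, K}; {E}⁺ = {E} — none reach the full schema.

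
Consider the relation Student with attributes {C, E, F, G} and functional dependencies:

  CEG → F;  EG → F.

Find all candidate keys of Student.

(C, E, G)

Attributes C, E, G never appear on any right-hand side, so every candidate key must contain {C, E, G}.
{C, E, G}⁺ = {C, E, F, G}, which is all of the schema, so {C, E, G} is the only candidate key.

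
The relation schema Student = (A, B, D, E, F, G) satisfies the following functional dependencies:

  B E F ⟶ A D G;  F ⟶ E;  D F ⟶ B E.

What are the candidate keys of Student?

{B, F}, {D, F}

Attribute F never appears on the right-hand side of any dependency, so F must belong to every candidate key.
{F}⁺ = {E, F}, which is not all of the schema, so we must add further attributes.
{B, F}⁺: F→E adds E; BEF→ADG adds A, D, G → {A, B, D, E, F, G}. Minimal: {F}⁺ = {E, F}; {B}⁺ = {B} — none reach the full schema.
{D, F}⁺: F→E adds E; DF→BE adds B; BEF→ADG adds A, G → {A, B, D, E, F, G}. Minimal: {F}⁺ = {E, F}; {D}⁺ = {D} — none reach the full schema.
Any other superkey contains one of these as a subset, so there are no further candidate keys.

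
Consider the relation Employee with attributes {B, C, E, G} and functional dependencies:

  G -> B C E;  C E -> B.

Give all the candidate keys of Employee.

{G}

{G}⁺: G→BCE adds B, C, E → {B, C, E, G}.
No other minimal superkey exists.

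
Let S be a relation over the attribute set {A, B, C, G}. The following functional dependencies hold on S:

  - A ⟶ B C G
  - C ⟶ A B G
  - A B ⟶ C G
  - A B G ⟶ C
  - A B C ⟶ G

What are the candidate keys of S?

{A}⁺: A→BCG adds B, C, G → {A, B, C, G}.
{C}⁺: C→ABG adds A, B, G → {A, B, C, G}.

{A}; {C}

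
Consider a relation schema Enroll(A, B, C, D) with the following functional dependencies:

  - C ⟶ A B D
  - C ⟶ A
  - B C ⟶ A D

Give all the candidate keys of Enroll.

{C}⁺: C→ABD adds A, B, D → {A, B, C, D}.
No other minimal superkey exists.

{C}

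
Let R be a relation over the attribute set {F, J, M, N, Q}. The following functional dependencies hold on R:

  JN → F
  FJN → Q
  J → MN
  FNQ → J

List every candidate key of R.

{J}⁺: J→MN adds M, N; JN→F adds F; FJN→Q adds Q → {F, J, M, N, Q}.
{F, N, Q}⁺: FNQ→J adds J; J→MN adds M → {F, J, M, N, Q}. Minimal: {N, Q}⁺ = {N, Q}; {F, Q}⁺ = {F, Q}; {F, N}⁺ = {F, N} — none reach the full schema.

J; FNQ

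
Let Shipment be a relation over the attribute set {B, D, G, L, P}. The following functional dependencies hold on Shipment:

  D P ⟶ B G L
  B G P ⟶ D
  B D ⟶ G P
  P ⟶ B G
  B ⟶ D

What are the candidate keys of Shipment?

{B}, {P}

{B}⁺: B→D adds D; BD→GP adds G, P; DP→BGL adds L → {B, D, G, L, P}.
{P}⁺: P→BG adds B, G; B→D adds D; DP→BGL adds L → {B, D, G, L, P}.
Any other superkey contains one of these as a subset, so there are no further candidate keys.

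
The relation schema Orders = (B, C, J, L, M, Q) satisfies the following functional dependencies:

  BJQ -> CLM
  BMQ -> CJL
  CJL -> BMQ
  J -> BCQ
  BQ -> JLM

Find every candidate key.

J; BQ

{J}⁺: J→BCQ adds B, C, Q; BQ→JLM adds L, M → {B, C, J, L, M, Q}.
{B, Q}⁺: BQ→JLM adds J, L, M; BJQ→CLM adds C → {B, C, J, L, M, Q}. Minimal: {Q}⁺ = {Q}; {B}⁺ = {B} — none reach the full schema.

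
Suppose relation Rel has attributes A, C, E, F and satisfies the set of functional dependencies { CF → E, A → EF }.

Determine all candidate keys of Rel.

AC

Attributes A, C never appear on any right-hand side, so every candidate key must contain {A, C}.
{A, C}⁺ = {A, C, E, F}, which is all of the schema, so {A, C} is the only candidate key.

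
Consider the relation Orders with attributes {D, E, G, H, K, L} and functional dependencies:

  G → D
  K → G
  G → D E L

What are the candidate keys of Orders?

Attributes H, K never appear on any right-hand side, so every candidate key must contain {H, K}.
{H, K}⁺ = {D, E, G, H, K, L}, which is all of the schema, so {H, K} is the only candidate key.

(H, K)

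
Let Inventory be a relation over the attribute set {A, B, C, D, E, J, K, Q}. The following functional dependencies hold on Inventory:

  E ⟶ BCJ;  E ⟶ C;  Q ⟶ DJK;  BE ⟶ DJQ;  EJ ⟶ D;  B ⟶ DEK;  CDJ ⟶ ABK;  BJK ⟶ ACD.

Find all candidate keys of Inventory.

{B}⁺: B→DEK adds D, E, K; E→BCJ adds C, J; BE→DJQ adds Q; CDJ→ABK adds A → {A, B, C, D, E, J, K, Q}.
{E}⁺: E→BCJ adds B, C, J; BE→DJQ adds D, Q; B→DEK adds K; CDJ→ABK adds A → {A, B, C, D, E, J, K, Q}.
{C, Q}⁺: Q→DJK adds D, J, K; CDJ→ABK adds A, B; B→DEK adds E → {A, B, C, D, E, J, K, Q}. Minimal: {Q}⁺ = {D, J, K, Q}; {C}⁺ = {C} — none reach the full schema.
{C, D, J}⁺: CDJ→ABK adds A, B, K; B→DEK adds E; BE→DJQ adds Q → {A, B, C, D, E, J, K, Q}. Minimal: {D, J}⁺ = {D, J}; {C, J}⁺ = {C, J}; {C, D}⁺ = {C, D} — none reach the full schema.
Any other superkey contains one of these as a subset, so there are no further candidate keys.

B; E; CQ; CDJ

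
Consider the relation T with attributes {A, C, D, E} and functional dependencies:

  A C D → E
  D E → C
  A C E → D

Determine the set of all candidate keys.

{A, C, D}; {A, C, E}; {A, D, E}

Attribute A never appears on the right-hand side of any dependency, so A must belong to every candidate key.
{A}⁺ = {A}, which is not all of the schema, so we must add further attributes.
{A, C, D}⁺: ACD→E adds E → {A, C, D, E}. Minimal: {C, D}⁺ = {C, D}; {A, D}⁺ = {A, D}; {A, C}⁺ = {A, C} — none reach the full schema.
{A, C, E}⁺: ACE→D adds D → {A, C, D, E}. Minimal: {C, E}⁺ = {C, E}; {A, E}⁺ = {A, E}; {A, C}⁺ = {A, C} — none reach the full schema.
{A, D, E}⁺: DE→C adds C → {A, C, D, E}. Minimal: {D, E}⁺ = {C, D, E}; {A, E}⁺ = {A, E}; {A, D}⁺ = {A, D} — none reach the full schema.
Any other superkey contains one of these as a subset, so there are no further candidate keys.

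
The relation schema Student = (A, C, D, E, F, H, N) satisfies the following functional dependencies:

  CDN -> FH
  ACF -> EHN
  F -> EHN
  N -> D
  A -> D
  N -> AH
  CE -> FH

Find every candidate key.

Attribute C never appears on the right-hand side of any dependency, so C must belong to every candidate key.
{C}⁺ = {C}, which is not all of the schema, so we must add further attributes.
{C, E}⁺: CE→FH adds F, H; F→EHN adds N; N→D adds D; N→AH adds A → {A, C, D, E, F, H, N}.
{C, F}⁺: F→EHN adds E, H, N; N→D adds D; N→AH adds A → {A, C, D, E, F, H, N}.
{C, N}⁺: N→D adds D; N→AH adds A, H; CDN→FH adds F; ACF→EHN adds E → {A, C, D, E, F, H, N}.
Any other superkey contains one of these as a subset, so there are no further candidate keys.

{C, E}; {C, F}; {C, N}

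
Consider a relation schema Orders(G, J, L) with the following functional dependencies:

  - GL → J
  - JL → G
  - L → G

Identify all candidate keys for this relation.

{L}

Attribute L never appears on the right-hand side of any dependency, so L must belong to every candidate key.
{L}⁺ = {G, J, L}, which is all of the schema, so {L} is the only candidate key.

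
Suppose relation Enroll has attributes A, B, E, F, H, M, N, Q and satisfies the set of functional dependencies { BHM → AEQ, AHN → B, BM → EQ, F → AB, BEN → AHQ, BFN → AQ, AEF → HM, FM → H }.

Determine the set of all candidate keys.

Attributes F, N never appear on any right-hand side, so every candidate key must contain {F, N}.
{F, N}⁺ = {A, B, F, N, Q}, which is not all of the schema, so we must add further attributes.
{E, F, N}⁺: F→AB adds A, B; BEN→AHQ adds H, Q; AEF→HM adds M → {A, B, E, F, H, M, N, Q}.
{F, M, N}⁺: F→AB adds A, B; BFN→AQ adds Q; FM→H adds H; BHM→AEQ adds E → {A, B, E, F, H, M, N, Q}.

{E, F, N}, {F, M, N}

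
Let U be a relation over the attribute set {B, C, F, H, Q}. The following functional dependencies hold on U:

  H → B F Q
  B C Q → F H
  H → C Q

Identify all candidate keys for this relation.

(H); (B, C, Q)

{H}⁺: H→BFQ adds B, F, Q; H→CQ adds C → {B, C, F, H, Q}.
{B, C, Q}⁺: BCQ→FH adds F, H → {B, C, F, H, Q}. Minimal: {C, Q}⁺ = {C, Q}; {B, Q}⁺ = {B, Q}; {B, C}⁺ = {B, C} — none reach the full schema.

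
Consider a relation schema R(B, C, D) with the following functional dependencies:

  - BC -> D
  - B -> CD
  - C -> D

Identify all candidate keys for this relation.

Attribute B never appears on the right-hand side of any dependency, so B must belong to every candidate key.
{B}⁺ = {B, C, D}, which is all of the schema, so {B} is the only candidate key.

{B}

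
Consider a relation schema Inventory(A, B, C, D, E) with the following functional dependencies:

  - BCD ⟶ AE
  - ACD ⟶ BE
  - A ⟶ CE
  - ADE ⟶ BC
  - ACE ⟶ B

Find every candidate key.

(A, D), (B, C, D)

Attribute D never appears on the right-hand side of any dependency, so D must belong to every candidate key.
{D}⁺ = {D}, which is not all of the schema, so we must add further attributes.
{A, D}⁺: A→CE adds C, E; ADE→BC adds B → {A, B, C, D, E}. Minimal: {D}⁺ = {D}; {A}⁺ = {A, B, C, E} — none reach the full schema.
{B, C, D}⁺: BCD→AE adds A, E → {A, B, C, D, E}. Minimal: {C, D}⁺ = {C, D}; {B, D}⁺ = {B, D}; {B, C}⁺ = {B, C} — none reach the full schema.
Any other superkey contains one of these as a subset, so there are no further candidate keys.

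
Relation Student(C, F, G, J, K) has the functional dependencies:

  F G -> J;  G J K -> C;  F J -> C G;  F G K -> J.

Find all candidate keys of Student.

FGK, FJK

Attributes F, K never appear on any right-hand side, so every candidate key must contain {F, K}.
{F, K}⁺ = {F, K}, which is not all of the schema, so we must add further attributes.
{F, G, K}⁺: FG→J adds J; GJK→C adds C → {C, F, G, J, K}. Minimal: {G, K}⁺ = {G, K}; {F, K}⁺ = {F, K}; {F, G}⁺ = {C, F, G, J} — none reach the full schema.
{F, J, K}⁺: FJ→CG adds C, G → {C, F, G, J, K}. Minimal: {J, K}⁺ = {J, K}; {F, K}⁺ = {F, K}; {F, J}⁺ = {C, F, G, J} — none reach the full schema.
Any other superkey contains one of these as a subset, so there are no further candidate keys.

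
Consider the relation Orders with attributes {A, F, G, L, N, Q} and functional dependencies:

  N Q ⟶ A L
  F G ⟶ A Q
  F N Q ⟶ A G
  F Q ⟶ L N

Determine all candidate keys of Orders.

Attribute F never appears on the right-hand side of any dependency, so F must belong to every candidate key.
{F}⁺ = {F}, which is not all of the schema, so we must add further attributes.
{F, G}⁺: FG→AQ adds A, Q; FQ→LN adds L, N → {A, F, G, L, N, Q}. Minimal: {G}⁺ = {G}; {F}⁺ = {F} — none reach the full schema.
{F, Q}⁺: FQ→LN adds L, N; NQ→AL adds A; FNQ→AG adds G → {A, F, G, L, N, Q}. Minimal: {Q}⁺ = {Q}; {F}⁺ = {F} — none reach the full schema.
Any other superkey contains one of these as a subset, so there are no further candidate keys.

FG; FQ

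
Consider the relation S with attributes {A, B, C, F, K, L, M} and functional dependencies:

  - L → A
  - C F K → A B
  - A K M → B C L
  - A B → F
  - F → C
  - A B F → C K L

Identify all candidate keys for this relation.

(A, B, M), (A, K, M), (B, L, M), (F, K, M), (K, L, M)

Attribute M never appears on the right-hand side of any dependency, so M must belong to every candidate key.
{M}⁺ = {M}, which is not all of the schema, so we must add further attributes.
{A, B, M}⁺: AB→F adds F; F→C adds C; ABF→CKL adds K, L → {A, B, C, F, K, L, M}. Minimal: {B, M}⁺ = {B, M}; {A, M}⁺ = {A, M}; {A, B}⁺ = {A, B, C, F, K, L} — none reach the full schema.
{A, K, M}⁺: AKM→BCL adds B, C, L; AB→F adds F → {A, B, C, F, K, L, M}. Minimal: {K, M}⁺ = {K, M}; {A, M}⁺ = {A, M}; {A, K}⁺ = {A, K} — none reach the full schema.
{B, L, M}⁺: L→A adds A; AB→F adds F; F→C adds C; ABF→CKL adds K → {A, B, C, F, K, L, M}. Minimal: {L, M}⁺ = {A, L, M}; {B, M}⁺ = {B, M}; {B, L}⁺ = {A, B, C, F, K, L} — none reach the full schema.
{F, K, M}⁺: F→C adds C; CFK→AB adds A, B; AKM→BCL adds L → {A, B, C, F, K, L, M}. Minimal: {K, M}⁺ = {K, M}; {F, M}⁺ = {C, F, M}; {F, K}⁺ = {A, B, C, F, K, L} — none reach the full schema.
{K, L, M}⁺: L→A adds A; AKM→BCL adds B, C; AB→F adds F → {A, B, C, F, K, L, M}. Minimal: {L, M}⁺ = {A, L, M}; {K, M}⁺ = {K, M}; {K, L}⁺ = {A, K, L} — none reach the full schema.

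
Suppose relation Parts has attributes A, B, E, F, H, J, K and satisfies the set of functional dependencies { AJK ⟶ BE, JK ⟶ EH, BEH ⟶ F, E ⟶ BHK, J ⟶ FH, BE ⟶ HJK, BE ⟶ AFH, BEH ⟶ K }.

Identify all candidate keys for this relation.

{E}, {J, K}

{E}⁺: E→BHK adds B, H, K; BE→HJK adds J; BE→AFH adds A, F → {A, B, E, F, H, J, K}.
{J, K}⁺: JK→EH adds E, H; E→BHK adds B; J→FH adds F; BE→AFH adds A → {A, B, E, F, H, J, K}. Minimal: {K}⁺ = {K}; {J}⁺ = {F, H, J} — none reach the full schema.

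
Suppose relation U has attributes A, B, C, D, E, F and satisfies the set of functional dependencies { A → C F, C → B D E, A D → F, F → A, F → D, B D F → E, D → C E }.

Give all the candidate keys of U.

A; F

{A}⁺: A→CF adds C, F; C→BDE adds B, D, E → {A, B, C, D, E, F}.
{F}⁺: F→A adds A; F→D adds D; D→CE adds C, E; C→BDE adds B → {A, B, C, D, E, F}.
Any other superkey contains one of these as a subset, so there are no further candidate keys.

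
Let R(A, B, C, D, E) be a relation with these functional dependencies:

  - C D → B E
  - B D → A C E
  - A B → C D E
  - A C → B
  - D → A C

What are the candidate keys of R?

{D}⁺: D→AC adds A, C; CD→BE adds B, E → {A, B, C, D, E}.
{A, B}⁺: AB→CDE adds C, D, E → {A, B, C, D, E}.
{A, C}⁺: AC→B adds B; AB→CDE adds D, E → {A, B, C, D, E}.

D, AB, AC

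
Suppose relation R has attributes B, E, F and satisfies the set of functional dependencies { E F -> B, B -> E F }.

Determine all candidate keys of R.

{B}⁺: B→EF adds E, F → {B, E, F}.
{E, F}⁺: EF→B adds B → {B, E, F}. Minimal: {F}⁺ = {F}; {E}⁺ = {E} — none reach the full schema.
Any other superkey contains one of these as a subset, so there are no further candidate keys.

{B}; {E, F}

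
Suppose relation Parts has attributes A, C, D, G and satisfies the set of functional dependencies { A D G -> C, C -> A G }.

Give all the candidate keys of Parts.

(C, D); (A, D, G)

{C, D}⁺: C→AG adds A, G → {A, C, D, G}. Minimal: {D}⁺ = {D}; {C}⁺ = {A, C, G} — none reach the full schema.
{A, D, G}⁺: ADG→C adds C → {A, C, D, G}. Minimal: {D, G}⁺ = {D, G}; {A, G}⁺ = {A, G}; {A, D}⁺ = {A, D} — none reach the full schema.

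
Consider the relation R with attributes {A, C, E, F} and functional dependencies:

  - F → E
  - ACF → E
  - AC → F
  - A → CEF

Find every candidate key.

Attribute A never appears on the right-hand side of any dependency, so A must belong to every candidate key.
{A}⁺ = {A, C, E, F}, which is all of the schema, so {A} is the only candidate key.

(A)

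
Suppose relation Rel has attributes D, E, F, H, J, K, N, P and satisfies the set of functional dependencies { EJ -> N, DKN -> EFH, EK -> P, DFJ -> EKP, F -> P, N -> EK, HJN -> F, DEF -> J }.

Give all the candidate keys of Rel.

Attribute D never appears on the right-hand side of any dependency, so D must belong to every candidate key.
{D}⁺ = {D}, which is not all of the schema, so we must add further attributes.
{D, N}⁺: N→EK adds E, K; DKN→EFH adds F, H; EK→P adds P; DEF→J adds J → {D, E, F, H, J, K, N, P}. Minimal: {N}⁺ = {E, K, N, P}; {D}⁺ = {D} — none reach the full schema.
{D, E, F}⁺: F→P adds P; DEF→J adds J; EJ→N adds N; DFJ→EKP adds K; DKN→EFH adds H → {D, E, F, H, J, K, N, P}. Minimal: {E, F}⁺ = {E, F, P}; {D, F}⁺ = {D, F, P}; {D, E}⁺ = {D, E} — none reach the full schema.
{D, E, J}⁺: EJ→N adds N; N→EK adds K; DKN→EFH adds F, H; EK→P adds P → {D, E, F, H, J, K, N, P}. Minimal: {E, J}⁺ = {E, J, K, N, P}; {D, J}⁺ = {D, J}; {D, E}⁺ = {D, E} — none reach the full schema.
{D, F, J}⁺: DFJ→EKP adds E, K, P; EJ→N adds N; DKN→EFH adds H → {D, E, F, H, J, K, N, P}. Minimal: {F, J}⁺ = {F, J, P}; {D, J}⁺ = {D, J}; {D, F}⁺ = {D, F, P} — none reach the full schema.
Any other superkey contains one of these as a subset, so there are no further candidate keys.

DN, DEF, DEJ, DFJ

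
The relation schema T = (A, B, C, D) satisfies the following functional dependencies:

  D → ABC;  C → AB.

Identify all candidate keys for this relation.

Attribute D never appears on the right-hand side of any dependency, so D must belong to every candidate key.
{D}⁺ = {A, B, C, D}, which is all of the schema, so {D} is the only candidate key.

{D}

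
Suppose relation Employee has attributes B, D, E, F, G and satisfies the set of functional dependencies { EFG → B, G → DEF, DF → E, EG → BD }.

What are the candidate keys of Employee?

Attribute G never appears on the right-hand side of any dependency, so G must belong to every candidate key.
{G}⁺ = {B, D, E, F, G}, which is all of the schema, so {G} is the only candidate key.

{G}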